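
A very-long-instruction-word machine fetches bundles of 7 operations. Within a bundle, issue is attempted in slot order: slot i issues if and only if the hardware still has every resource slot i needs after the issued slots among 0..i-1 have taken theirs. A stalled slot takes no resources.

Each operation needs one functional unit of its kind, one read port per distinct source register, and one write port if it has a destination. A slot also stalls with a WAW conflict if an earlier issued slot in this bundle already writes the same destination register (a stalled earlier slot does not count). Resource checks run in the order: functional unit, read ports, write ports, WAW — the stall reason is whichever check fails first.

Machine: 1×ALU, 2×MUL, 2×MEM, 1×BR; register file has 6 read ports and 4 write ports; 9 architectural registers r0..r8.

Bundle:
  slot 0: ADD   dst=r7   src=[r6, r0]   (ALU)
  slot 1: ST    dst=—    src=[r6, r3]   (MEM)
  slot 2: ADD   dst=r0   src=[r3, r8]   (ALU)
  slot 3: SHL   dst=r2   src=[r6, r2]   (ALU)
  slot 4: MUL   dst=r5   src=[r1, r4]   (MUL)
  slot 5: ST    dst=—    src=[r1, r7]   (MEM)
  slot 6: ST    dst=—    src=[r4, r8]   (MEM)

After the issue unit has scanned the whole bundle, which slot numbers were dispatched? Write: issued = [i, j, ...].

slot 0 (ALU): ISSUE — free A0,Mu2,Ld2,B1 rp4 wp3
slot 1 (MEM): ISSUE — free A0,Mu2,Ld1,B1 rp2 wp3
slot 2 (ALU): stall FU — free A0,Mu2,Ld1,B1 rp2 wp3
slot 3 (ALU): stall FU — free A0,Mu2,Ld1,B1 rp2 wp3
slot 4 (MUL): ISSUE — free A0,Mu1,Ld1,B1 rp0 wp2
slot 5 (MEM): stall RD_PORT — free A0,Mu1,Ld1,B1 rp0 wp2
slot 6 (MEM): stall RD_PORT — free A0,Mu1,Ld1,B1 rp0 wp2

issued = [0, 1, 4]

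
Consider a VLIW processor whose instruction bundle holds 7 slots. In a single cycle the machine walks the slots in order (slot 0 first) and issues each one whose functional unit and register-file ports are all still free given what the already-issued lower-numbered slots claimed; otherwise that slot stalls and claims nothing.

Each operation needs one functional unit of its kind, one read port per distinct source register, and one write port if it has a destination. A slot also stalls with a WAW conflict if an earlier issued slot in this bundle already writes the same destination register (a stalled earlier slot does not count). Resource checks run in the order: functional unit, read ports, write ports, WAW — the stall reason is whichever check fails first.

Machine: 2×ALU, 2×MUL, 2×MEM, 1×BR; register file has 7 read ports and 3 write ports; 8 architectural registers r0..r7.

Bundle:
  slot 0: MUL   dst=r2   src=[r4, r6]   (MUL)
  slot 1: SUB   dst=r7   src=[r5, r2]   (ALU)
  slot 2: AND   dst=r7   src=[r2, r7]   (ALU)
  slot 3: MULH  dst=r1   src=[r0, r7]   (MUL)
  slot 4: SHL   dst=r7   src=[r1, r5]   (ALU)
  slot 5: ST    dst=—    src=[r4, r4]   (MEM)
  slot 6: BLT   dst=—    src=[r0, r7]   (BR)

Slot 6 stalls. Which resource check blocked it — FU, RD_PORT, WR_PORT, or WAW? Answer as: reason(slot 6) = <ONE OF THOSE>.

reason(slot 6) = RD_PORT

[0] MUL needs rd=2 wr=1: ok; after: ALU=2 MUL=1 MEM=2 BR=1, R=5, W=2
[1] ALU needs rd=2 wr=1: ok; after: ALU=1 MUL=1 MEM=2 BR=1, R=3, W=1
[2] ALU needs rd=2 wr=1: WAW; after: ALU=1 MUL=1 MEM=2 BR=1, R=3, W=1
[3] MUL needs rd=2 wr=1: ok; after: ALU=1 MUL=0 MEM=2 BR=1, R=1, W=0
[4] ALU needs rd=2 wr=1: RD_PORT; after: ALU=1 MUL=0 MEM=2 BR=1, R=1, W=0
[5] MEM needs rd=1 wr=0: ok; after: ALU=1 MUL=0 MEM=1 BR=1, R=0, W=0
[6] BR needs rd=2 wr=0: RD_PORT; after: ALU=1 MUL=0 MEM=1 BR=1, R=0, W=0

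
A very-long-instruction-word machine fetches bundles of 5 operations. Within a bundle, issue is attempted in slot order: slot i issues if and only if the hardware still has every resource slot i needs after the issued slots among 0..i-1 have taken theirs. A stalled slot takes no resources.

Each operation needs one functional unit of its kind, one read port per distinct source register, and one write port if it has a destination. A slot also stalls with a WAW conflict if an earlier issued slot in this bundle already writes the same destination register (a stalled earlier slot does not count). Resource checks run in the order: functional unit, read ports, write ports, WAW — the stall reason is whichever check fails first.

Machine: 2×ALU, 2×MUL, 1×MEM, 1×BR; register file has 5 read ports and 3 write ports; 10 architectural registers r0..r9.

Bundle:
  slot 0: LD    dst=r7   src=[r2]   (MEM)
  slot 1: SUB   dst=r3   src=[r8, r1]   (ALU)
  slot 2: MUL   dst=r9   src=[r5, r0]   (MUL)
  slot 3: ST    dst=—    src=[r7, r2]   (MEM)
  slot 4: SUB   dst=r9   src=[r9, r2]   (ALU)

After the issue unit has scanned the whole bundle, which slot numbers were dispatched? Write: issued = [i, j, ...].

  0. MEM→r7 ⇒ go  {2A/2Mu/0Ld/1B | 4r 2w}
  1. ALU→r3 ⇒ go  {1A/2Mu/0Ld/1B | 2r 1w}
  2. MUL→r9 ⇒ go  {1A/1Mu/0Ld/1B | 0r 0w}
  3. MEM ⇒ no(FU)  {1A/1Mu/0Ld/1B | 0r 0w}
  4. ALU→r9 ⇒ no(RD_PORT)  {1A/1Mu/0Ld/1B | 0r 0w}

issued = [0, 1, 2]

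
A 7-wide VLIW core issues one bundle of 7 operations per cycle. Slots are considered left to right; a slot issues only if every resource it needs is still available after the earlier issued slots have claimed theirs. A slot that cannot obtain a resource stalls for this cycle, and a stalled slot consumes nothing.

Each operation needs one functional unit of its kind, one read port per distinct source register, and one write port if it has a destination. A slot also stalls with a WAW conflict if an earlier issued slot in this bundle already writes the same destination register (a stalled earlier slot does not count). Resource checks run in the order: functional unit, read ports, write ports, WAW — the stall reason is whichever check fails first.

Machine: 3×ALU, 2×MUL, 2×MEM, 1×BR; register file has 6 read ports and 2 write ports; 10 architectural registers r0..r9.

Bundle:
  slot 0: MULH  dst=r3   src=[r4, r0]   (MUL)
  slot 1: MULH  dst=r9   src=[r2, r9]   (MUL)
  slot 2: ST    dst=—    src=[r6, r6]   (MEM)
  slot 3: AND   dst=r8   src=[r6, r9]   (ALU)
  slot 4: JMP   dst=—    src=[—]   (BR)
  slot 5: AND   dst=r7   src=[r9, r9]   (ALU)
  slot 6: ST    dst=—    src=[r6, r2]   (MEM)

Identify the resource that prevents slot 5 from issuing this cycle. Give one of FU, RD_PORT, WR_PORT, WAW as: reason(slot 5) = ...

reason(slot 5) = WR_PORT

  0. MUL→r3 ⇒ go  {3A/1Mu/2Ld/1B | 4r 1w}
  1. MUL→r9 ⇒ go  {3A/0Mu/2Ld/1B | 2r 0w}
  2. MEM ⇒ go  {3A/0Mu/1Ld/1B | 1r 0w}
  3. ALU→r8 ⇒ no(RD_PORT)  {3A/0Mu/1Ld/1B | 1r 0w}
  4. BR ⇒ go  {3A/0Mu/1Ld/0B | 1r 0w}
  5. ALU→r7 ⇒ no(WR_PORT)  {3A/0Mu/1Ld/0B | 1r 0w}
  6. MEM ⇒ no(RD_PORT)  {3A/0Mu/1Ld/0B | 1r 0w}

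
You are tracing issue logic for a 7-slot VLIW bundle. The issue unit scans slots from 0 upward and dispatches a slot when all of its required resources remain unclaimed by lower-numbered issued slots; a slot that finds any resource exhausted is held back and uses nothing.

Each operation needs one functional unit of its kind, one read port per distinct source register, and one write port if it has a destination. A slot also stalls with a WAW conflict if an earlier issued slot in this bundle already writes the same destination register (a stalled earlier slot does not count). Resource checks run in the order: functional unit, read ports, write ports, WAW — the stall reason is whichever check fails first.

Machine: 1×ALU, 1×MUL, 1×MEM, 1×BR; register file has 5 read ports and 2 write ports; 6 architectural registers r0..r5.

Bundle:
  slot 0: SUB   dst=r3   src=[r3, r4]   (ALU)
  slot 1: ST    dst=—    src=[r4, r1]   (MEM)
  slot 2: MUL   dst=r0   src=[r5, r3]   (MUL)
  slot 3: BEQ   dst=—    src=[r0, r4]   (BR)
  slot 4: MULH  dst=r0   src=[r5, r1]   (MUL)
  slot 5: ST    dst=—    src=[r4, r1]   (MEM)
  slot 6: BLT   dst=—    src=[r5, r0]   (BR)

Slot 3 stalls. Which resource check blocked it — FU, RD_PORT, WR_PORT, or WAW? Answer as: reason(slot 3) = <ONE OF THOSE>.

reason(slot 3) = RD_PORT

(0) want 1×ALU +2rd +1wr — yes → AL0|MU1|ME1|BR1|rd3|wr1
(1) want 1×MEM +2rd +0wr — yes → AL0|MU1|ME0|BR1|rd1|wr1
(2) want 1×MUL +2rd +1wr — RD_PORT → AL0|MU1|ME0|BR1|rd1|wr1
(3) want 1×BR +2rd +0wr — RD_PORT → AL0|MU1|ME0|BR1|rd1|wr1
(4) want 1×MUL +2rd +1wr — RD_PORT → AL0|MU1|ME0|BR1|rd1|wr1
(5) want 1×MEM +2rd +0wr — FU → AL0|MU1|ME0|BR1|rd1|wr1
(6) want 1×BR +2rd +0wr — RD_PORT → AL0|MU1|ME0|BR1|rd1|wr1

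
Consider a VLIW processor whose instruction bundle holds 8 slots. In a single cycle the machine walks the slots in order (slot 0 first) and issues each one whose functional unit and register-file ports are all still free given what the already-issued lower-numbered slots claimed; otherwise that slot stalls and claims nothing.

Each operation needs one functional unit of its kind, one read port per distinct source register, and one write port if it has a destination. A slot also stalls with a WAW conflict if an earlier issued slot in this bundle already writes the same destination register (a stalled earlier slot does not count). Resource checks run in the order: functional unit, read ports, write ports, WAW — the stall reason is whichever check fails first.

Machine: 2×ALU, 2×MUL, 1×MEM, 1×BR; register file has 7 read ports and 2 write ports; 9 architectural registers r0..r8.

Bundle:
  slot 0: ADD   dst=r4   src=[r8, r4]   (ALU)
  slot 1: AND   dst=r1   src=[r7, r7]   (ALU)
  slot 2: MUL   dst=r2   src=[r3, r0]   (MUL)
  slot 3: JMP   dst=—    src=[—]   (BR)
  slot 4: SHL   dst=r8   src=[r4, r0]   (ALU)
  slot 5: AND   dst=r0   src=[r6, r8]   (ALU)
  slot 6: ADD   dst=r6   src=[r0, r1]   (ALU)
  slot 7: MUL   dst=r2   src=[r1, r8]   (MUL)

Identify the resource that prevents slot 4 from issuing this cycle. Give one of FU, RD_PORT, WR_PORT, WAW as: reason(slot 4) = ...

reason(slot 4) = FU

[0] ALU needs rd=2 wr=1: ok; after: ALU=1 MUL=2 MEM=1 BR=1, R=5, W=1
[1] ALU needs rd=1 wr=1: ok; after: ALU=0 MUL=2 MEM=1 BR=1, R=4, W=0
[2] MUL needs rd=2 wr=1: WR_PORT; after: ALU=0 MUL=2 MEM=1 BR=1, R=4, W=0
[3] BR needs rd=0 wr=0: ok; after: ALU=0 MUL=2 MEM=1 BR=0, R=4, W=0
[4] ALU needs rd=2 wr=1: FU; after: ALU=0 MUL=2 MEM=1 BR=0, R=4, W=0
[5] ALU needs rd=2 wr=1: FU; after: ALU=0 MUL=2 MEM=1 BR=0, R=4, W=0
[6] ALU needs rd=2 wr=1: FU; after: ALU=0 MUL=2 MEM=1 BR=0, R=4, W=0
[7] MUL needs rd=2 wr=1: WR_PORT; after: ALU=0 MUL=2 MEM=1 BR=0, R=4, W=0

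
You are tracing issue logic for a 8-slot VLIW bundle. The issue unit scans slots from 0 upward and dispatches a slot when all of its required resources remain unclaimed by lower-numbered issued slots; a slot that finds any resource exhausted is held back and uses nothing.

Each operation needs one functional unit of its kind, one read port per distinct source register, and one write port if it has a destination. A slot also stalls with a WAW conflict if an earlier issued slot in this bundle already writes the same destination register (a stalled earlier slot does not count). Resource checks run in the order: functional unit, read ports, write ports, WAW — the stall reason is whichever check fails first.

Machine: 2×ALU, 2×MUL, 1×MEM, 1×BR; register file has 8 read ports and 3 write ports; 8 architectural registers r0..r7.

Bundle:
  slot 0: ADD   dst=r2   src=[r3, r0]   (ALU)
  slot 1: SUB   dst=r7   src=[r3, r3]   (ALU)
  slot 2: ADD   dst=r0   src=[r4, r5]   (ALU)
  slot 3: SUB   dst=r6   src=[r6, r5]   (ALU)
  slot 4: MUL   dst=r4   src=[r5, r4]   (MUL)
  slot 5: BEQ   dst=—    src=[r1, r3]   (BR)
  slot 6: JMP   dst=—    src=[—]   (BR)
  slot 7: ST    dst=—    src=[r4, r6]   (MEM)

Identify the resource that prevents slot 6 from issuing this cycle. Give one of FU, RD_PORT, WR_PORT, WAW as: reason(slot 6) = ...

reason(slot 6) = FU

[0] ALU needs rd=2 wr=1: ok; after: ALU=1 MUL=2 MEM=1 BR=1, R=6, W=2
[1] ALU needs rd=1 wr=1: ok; after: ALU=0 MUL=2 MEM=1 BR=1, R=5, W=1
[2] ALU needs rd=2 wr=1: FU; after: ALU=0 MUL=2 MEM=1 BR=1, R=5, W=1
[3] ALU needs rd=2 wr=1: FU; after: ALU=0 MUL=2 MEM=1 BR=1, R=5, W=1
[4] MUL needs rd=2 wr=1: ok; after: ALU=0 MUL=1 MEM=1 BR=1, R=3, W=0
[5] BR needs rd=2 wr=0: ok; after: ALU=0 MUL=1 MEM=1 BR=0, R=1, W=0
[6] BR needs rd=0 wr=0: FU; after: ALU=0 MUL=1 MEM=1 BR=0, R=1, W=0
[7] MEM needs rd=2 wr=0: RD_PORT; after: ALU=0 MUL=1 MEM=1 BR=0, R=1, W=0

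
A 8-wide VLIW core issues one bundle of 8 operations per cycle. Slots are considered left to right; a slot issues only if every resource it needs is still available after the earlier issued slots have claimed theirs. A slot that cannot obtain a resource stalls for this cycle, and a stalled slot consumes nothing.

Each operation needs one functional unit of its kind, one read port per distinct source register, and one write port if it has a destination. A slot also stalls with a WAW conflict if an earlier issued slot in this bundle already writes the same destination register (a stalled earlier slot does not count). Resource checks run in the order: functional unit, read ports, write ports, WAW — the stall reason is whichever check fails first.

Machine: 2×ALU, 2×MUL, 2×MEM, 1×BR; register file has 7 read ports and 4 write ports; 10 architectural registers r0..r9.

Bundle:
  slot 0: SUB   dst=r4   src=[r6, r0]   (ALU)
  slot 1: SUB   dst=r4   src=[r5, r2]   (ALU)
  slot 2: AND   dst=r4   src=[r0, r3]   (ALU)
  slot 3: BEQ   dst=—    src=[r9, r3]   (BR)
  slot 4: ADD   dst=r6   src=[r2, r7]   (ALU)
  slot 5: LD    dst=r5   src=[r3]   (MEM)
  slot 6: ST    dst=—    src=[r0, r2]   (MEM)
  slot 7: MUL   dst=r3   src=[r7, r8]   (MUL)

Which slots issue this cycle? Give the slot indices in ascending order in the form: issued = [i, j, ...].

(0) want 1×ALU +2rd +1wr — yes → AL1|MU2|ME2|BR1|rd5|wr3
(1) want 1×ALU +2rd +1wr — WAW → AL1|MU2|ME2|BR1|rd5|wr3
(2) want 1×ALU +2rd +1wr — WAW → AL1|MU2|ME2|BR1|rd5|wr3
(3) want 1×BR +2rd +0wr — yes → AL1|MU2|ME2|BR0|rd3|wr3
(4) want 1×ALU +2rd +1wr — yes → AL0|MU2|ME2|BR0|rd1|wr2
(5) want 1×MEM +1rd +1wr — yes → AL0|MU2|ME1|BR0|rd0|wr1
(6) want 1×MEM +2rd +0wr — RD_PORT → AL0|MU2|ME1|BR0|rd0|wr1
(7) want 1×MUL +2rd +1wr — RD_PORT → AL0|MU2|ME1|BR0|rd0|wr1

issued = [0, 3, 4, 5]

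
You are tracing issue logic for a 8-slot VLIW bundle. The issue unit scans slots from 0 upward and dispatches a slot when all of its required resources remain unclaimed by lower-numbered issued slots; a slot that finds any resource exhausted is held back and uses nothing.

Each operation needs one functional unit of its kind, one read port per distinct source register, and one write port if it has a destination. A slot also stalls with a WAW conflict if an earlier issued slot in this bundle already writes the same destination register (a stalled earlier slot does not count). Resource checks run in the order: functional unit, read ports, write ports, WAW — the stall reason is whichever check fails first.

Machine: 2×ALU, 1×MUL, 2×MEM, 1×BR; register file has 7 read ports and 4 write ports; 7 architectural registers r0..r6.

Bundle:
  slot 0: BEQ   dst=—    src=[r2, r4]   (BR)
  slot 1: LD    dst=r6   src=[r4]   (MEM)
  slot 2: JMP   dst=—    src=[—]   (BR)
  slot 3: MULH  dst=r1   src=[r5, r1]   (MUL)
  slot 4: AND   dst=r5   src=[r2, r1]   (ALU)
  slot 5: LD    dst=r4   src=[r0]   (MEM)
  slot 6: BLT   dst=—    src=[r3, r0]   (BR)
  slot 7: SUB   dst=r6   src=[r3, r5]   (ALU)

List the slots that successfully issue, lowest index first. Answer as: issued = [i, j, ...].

issued = [0, 1, 3, 4]

(0) want 1×BR +2rd +0wr — yes → AL2|MU1|ME2|BR0|rd5|wr4
(1) want 1×MEM +1rd +1wr — yes → AL2|MU1|ME1|BR0|rd4|wr3
(2) want 1×BR +0rd +0wr — FU → AL2|MU1|ME1|BR0|rd4|wr3
(3) want 1×MUL +2rd +1wr — yes → AL2|MU0|ME1|BR0|rd2|wr2
(4) want 1×ALU +2rd +1wr — yes → AL1|MU0|ME1|BR0|rd0|wr1
(5) want 1×MEM +1rd +1wr — RD_PORT → AL1|MU0|ME1|BR0|rd0|wr1
(6) want 1×BR +2rd +0wr — FU → AL1|MU0|ME1|BR0|rd0|wr1
(7) want 1×ALU +2rd +1wr — RD_PORT → AL1|MU0|ME1|BR0|rd0|wr1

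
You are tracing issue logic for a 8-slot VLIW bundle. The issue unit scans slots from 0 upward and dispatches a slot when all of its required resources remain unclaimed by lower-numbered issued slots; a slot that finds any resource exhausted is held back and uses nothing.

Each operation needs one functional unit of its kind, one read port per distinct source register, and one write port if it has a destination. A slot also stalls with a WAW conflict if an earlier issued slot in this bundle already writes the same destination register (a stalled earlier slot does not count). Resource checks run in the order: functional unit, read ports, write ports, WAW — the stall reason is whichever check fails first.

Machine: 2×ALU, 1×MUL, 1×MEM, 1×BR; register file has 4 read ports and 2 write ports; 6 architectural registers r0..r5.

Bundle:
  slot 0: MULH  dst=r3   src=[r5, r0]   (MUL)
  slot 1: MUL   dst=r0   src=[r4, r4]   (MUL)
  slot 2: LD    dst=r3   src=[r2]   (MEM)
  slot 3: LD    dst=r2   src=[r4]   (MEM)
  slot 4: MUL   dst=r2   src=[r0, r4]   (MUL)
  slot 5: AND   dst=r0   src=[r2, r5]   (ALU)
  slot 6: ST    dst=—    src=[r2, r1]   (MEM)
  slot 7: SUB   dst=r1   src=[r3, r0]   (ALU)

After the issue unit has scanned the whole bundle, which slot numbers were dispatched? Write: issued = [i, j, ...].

issued = [0, 3]

[0] MUL needs rd=2 wr=1: ok; after: ALU=2 MUL=0 MEM=1 BR=1, R=2, W=1
[1] MUL needs rd=1 wr=1: FU; after: ALU=2 MUL=0 MEM=1 BR=1, R=2, W=1
[2] MEM needs rd=1 wr=1: WAW; after: ALU=2 MUL=0 MEM=1 BR=1, R=2, W=1
[3] MEM needs rd=1 wr=1: ok; after: ALU=2 MUL=0 MEM=0 BR=1, R=1, W=0
[4] MUL needs rd=2 wr=1: FU; after: ALU=2 MUL=0 MEM=0 BR=1, R=1, W=0
[5] ALU needs rd=2 wr=1: RD_PORT; after: ALU=2 MUL=0 MEM=0 BR=1, R=1, W=0
[6] MEM needs rd=2 wr=0: FU; after: ALU=2 MUL=0 MEM=0 BR=1, R=1, W=0
[7] ALU needs rd=2 wr=1: RD_PORT; after: ALU=2 MUL=0 MEM=0 BR=1, R=1, W=0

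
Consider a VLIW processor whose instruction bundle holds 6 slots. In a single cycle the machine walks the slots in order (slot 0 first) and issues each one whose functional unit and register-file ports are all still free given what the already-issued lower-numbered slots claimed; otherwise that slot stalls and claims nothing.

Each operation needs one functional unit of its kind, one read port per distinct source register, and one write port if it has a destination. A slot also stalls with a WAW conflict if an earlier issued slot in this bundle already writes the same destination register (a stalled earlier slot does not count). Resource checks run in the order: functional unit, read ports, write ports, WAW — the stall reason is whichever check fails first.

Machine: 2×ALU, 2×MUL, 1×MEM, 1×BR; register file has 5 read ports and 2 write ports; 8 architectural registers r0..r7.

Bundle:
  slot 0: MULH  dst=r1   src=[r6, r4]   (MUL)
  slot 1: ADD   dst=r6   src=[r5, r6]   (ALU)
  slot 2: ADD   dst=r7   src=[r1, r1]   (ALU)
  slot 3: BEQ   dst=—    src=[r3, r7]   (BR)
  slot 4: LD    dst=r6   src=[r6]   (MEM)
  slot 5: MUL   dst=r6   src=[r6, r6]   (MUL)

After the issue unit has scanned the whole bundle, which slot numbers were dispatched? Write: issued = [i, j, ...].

(0) want 1×MUL +2rd +1wr — yes → AL2|MU1|ME1|BR1|rd3|wr1
(1) want 1×ALU +2rd +1wr — yes → AL1|MU1|ME1|BR1|rd1|wr0
(2) want 1×ALU +1rd +1wr — WR_PORT → AL1|MU1|ME1|BR1|rd1|wr0
(3) want 1×BR +2rd +0wr — RD_PORT → AL1|MU1|ME1|BR1|rd1|wr0
(4) want 1×MEM +1rd +1wr — WR_PORT → AL1|MU1|ME1|BR1|rd1|wr0
(5) want 1×MUL +1rd +1wr — WR_PORT → AL1|MU1|ME1|BR1|rd1|wr0

issued = [0, 1]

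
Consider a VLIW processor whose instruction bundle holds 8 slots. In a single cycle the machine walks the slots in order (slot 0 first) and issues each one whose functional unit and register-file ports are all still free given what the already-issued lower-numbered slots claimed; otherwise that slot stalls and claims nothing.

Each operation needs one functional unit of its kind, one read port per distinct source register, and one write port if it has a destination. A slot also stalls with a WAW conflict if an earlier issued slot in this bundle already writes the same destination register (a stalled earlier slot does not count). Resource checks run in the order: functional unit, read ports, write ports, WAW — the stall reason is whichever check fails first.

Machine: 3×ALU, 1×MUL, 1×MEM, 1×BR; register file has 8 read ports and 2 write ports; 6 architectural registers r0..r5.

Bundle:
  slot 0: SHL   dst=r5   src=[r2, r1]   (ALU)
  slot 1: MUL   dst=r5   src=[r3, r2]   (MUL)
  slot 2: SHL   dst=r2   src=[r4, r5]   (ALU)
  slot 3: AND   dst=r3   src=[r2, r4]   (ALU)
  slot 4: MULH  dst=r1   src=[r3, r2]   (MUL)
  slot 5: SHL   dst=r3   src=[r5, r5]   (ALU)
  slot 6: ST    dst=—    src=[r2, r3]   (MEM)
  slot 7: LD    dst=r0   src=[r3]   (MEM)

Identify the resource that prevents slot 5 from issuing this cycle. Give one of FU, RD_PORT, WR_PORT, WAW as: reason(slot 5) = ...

reason(slot 5) = WR_PORT

  0. ALU→r5 ⇒ go  {2A/1Mu/1Ld/1B | 6r 1w}
  1. MUL→r5 ⇒ no(WAW)  {2A/1Mu/1Ld/1B | 6r 1w}
  2. ALU→r2 ⇒ go  {1A/1Mu/1Ld/1B | 4r 0w}
  3. ALU→r3 ⇒ no(WR_PORT)  {1A/1Mu/1Ld/1B | 4r 0w}
  4. MUL→r1 ⇒ no(WR_PORT)  {1A/1Mu/1Ld/1B | 4r 0w}
  5. ALU→r3 ⇒ no(WR_PORT)  {1A/1Mu/1Ld/1B | 4r 0w}
  6. MEM ⇒ go  {1A/1Mu/0Ld/1B | 2r 0w}
  7. MEM→r0 ⇒ no(FU)  {1A/1Mu/0Ld/1B | 2r 0w}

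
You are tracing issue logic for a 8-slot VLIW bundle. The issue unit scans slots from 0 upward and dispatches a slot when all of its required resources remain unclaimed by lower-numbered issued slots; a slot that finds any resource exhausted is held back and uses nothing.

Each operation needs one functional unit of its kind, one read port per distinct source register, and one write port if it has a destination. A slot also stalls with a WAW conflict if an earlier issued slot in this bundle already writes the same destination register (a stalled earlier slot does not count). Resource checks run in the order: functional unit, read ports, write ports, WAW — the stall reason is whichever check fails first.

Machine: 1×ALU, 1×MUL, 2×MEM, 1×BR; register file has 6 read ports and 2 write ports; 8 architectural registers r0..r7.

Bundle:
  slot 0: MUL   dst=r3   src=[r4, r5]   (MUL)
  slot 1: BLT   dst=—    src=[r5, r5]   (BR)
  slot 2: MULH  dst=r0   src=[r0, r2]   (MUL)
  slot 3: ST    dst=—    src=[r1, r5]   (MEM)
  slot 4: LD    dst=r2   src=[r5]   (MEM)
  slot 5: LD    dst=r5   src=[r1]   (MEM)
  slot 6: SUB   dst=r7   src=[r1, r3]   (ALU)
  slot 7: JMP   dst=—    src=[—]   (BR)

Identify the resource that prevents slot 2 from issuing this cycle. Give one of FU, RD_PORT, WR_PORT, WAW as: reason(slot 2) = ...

reason(slot 2) = FU

  0. MUL→r3 ⇒ go  {1A/0Mu/2Ld/1B | 4r 1w}
  1. BR ⇒ go  {1A/0Mu/2Ld/0B | 3r 1w}
  2. MUL→r0 ⇒ no(FU)  {1A/0Mu/2Ld/0B | 3r 1w}
  3. MEM ⇒ go  {1A/0Mu/1Ld/0B | 1r 1w}
  4. MEM→r2 ⇒ go  {1A/0Mu/0Ld/0B | 0r 0w}
  5. MEM→r5 ⇒ no(FU)  {1A/0Mu/0Ld/0B | 0r 0w}
  6. ALU→r7 ⇒ no(RD_PORT)  {1A/0Mu/0Ld/0B | 0r 0w}
  7. BR ⇒ no(FU)  {1A/0Mu/0Ld/0B | 0r 0w}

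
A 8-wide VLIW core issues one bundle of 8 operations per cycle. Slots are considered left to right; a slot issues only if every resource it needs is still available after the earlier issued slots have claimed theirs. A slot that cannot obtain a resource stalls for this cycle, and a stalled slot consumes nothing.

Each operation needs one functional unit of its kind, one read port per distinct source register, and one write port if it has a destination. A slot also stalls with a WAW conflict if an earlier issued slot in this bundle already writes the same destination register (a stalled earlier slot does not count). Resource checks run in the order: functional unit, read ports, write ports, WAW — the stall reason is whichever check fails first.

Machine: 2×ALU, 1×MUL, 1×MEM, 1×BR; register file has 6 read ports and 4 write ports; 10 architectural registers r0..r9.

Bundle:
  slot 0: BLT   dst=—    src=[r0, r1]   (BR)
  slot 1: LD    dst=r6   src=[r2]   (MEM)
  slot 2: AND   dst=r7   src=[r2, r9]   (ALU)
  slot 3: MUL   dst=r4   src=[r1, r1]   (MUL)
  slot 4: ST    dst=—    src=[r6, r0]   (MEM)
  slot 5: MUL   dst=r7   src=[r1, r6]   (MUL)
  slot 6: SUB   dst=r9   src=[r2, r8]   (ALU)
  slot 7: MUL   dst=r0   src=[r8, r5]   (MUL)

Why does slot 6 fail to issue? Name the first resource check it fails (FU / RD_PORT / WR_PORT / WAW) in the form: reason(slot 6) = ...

reason(slot 6) = RD_PORT

(0) want 1×BR +2rd +0wr — yes → AL2|MU1|ME1|BR0|rd4|wr4
(1) want 1×MEM +1rd +1wr — yes → AL2|MU1|ME0|BR0|rd3|wr3
(2) want 1×ALU +2rd +1wr — yes → AL1|MU1|ME0|BR0|rd1|wr2
(3) want 1×MUL +1rd +1wr — yes → AL1|MU0|ME0|BR0|rd0|wr1
(4) want 1×MEM +2rd +0wr — FU → AL1|MU0|ME0|BR0|rd0|wr1
(5) want 1×MUL +2rd +1wr — FU → AL1|MU0|ME0|BR0|rd0|wr1
(6) want 1×ALU +2rd +1wr — RD_PORT → AL1|MU0|ME0|BR0|rd0|wr1
(7) want 1×MUL +2rd +1wr — FU → AL1|MU0|ME0|BR0|rd0|wr1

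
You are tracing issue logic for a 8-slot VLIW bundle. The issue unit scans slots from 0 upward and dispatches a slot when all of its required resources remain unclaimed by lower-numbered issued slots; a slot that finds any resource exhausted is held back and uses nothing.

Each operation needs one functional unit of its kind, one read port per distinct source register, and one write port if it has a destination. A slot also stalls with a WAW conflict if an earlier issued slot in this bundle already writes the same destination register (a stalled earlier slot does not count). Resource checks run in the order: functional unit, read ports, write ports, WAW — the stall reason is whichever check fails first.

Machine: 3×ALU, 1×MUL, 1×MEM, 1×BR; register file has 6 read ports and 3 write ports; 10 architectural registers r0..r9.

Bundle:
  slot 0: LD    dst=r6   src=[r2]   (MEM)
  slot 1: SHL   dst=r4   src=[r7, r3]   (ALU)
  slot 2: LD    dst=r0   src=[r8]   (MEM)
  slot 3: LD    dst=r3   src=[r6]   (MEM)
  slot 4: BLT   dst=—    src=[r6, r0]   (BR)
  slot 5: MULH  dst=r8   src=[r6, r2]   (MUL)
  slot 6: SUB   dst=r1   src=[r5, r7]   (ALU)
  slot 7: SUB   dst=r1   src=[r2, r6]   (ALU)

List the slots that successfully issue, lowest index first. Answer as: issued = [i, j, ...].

(0) want 1×MEM +1rd +1wr — yes → AL3|MU1|ME0|BR1|rd5|wr2
(1) want 1×ALU +2rd +1wr — yes → AL2|MU1|ME0|BR1|rd3|wr1
(2) want 1×MEM +1rd +1wr — FU → AL2|MU1|ME0|BR1|rd3|wr1
(3) want 1×MEM +1rd +1wr — FU → AL2|MU1|ME0|BR1|rd3|wr1
(4) want 1×BR +2rd +0wr — yes → AL2|MU1|ME0|BR0|rd1|wr1
(5) want 1×MUL +2rd +1wr — RD_PORT → AL2|MU1|ME0|BR0|rd1|wr1
(6) want 1×ALU +2rd +1wr — RD_PORT → AL2|MU1|ME0|BR0|rd1|wr1
(7) want 1×ALU +2rd +1wr — RD_PORT → AL2|MU1|ME0|BR0|rd1|wr1

issued = [0, 1, 4]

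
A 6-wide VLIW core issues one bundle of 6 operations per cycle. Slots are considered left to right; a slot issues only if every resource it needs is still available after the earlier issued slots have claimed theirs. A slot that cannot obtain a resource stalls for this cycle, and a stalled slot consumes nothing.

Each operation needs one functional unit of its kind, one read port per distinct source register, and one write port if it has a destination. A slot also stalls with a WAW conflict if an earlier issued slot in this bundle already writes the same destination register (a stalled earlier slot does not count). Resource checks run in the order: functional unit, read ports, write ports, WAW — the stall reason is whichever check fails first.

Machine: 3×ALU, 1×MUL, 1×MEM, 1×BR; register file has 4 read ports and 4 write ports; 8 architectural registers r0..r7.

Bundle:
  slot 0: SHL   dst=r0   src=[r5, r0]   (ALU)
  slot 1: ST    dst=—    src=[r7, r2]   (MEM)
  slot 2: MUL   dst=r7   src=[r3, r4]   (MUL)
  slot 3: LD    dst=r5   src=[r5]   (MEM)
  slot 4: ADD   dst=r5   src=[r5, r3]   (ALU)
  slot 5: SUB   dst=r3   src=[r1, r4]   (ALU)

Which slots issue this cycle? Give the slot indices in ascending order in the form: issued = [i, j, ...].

issued = [0, 1]

  0. ALU→r0 ⇒ go  {2A/1Mu/1Ld/1B | 2r 3w}
  1. MEM ⇒ go  {2A/1Mu/0Ld/1B | 0r 3w}
  2. MUL→r7 ⇒ no(RD_PORT)  {2A/1Mu/0Ld/1B | 0r 3w}
  3. MEM→r5 ⇒ no(FU)  {2A/1Mu/0Ld/1B | 0r 3w}
  4. ALU→r5 ⇒ no(RD_PORT)  {2A/1Mu/0Ld/1B | 0r 3w}
  5. ALU→r3 ⇒ no(RD_PORT)  {2A/1Mu/0Ld/1B | 0r 3w}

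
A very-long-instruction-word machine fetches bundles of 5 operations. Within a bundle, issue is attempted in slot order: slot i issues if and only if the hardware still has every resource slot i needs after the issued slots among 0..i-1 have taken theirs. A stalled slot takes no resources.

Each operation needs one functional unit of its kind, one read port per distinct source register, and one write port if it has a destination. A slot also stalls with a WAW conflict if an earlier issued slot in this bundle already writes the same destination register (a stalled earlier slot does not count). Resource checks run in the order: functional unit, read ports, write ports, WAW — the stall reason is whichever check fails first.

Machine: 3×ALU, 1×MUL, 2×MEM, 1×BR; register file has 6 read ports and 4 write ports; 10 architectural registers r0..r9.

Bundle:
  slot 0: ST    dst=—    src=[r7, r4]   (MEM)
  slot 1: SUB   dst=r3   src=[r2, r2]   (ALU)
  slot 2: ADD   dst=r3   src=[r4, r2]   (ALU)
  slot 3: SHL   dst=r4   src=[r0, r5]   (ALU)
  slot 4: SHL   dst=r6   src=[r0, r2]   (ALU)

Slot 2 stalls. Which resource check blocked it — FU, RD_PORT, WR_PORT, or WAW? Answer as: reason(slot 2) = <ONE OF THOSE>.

reason(slot 2) = WAW

  0. MEM ⇒ go  {3A/1Mu/1Ld/1B | 4r 4w}
  1. ALU→r3 ⇒ go  {2A/1Mu/1Ld/1B | 3r 3w}
  2. ALU→r3 ⇒ no(WAW)  {2A/1Mu/1Ld/1B | 3r 3w}
  3. ALU→r4 ⇒ go  {1A/1Mu/1Ld/1B | 1r 2w}
  4. ALU→r6 ⇒ no(RD_PORT)  {1A/1Mu/1Ld/1B | 1r 2w}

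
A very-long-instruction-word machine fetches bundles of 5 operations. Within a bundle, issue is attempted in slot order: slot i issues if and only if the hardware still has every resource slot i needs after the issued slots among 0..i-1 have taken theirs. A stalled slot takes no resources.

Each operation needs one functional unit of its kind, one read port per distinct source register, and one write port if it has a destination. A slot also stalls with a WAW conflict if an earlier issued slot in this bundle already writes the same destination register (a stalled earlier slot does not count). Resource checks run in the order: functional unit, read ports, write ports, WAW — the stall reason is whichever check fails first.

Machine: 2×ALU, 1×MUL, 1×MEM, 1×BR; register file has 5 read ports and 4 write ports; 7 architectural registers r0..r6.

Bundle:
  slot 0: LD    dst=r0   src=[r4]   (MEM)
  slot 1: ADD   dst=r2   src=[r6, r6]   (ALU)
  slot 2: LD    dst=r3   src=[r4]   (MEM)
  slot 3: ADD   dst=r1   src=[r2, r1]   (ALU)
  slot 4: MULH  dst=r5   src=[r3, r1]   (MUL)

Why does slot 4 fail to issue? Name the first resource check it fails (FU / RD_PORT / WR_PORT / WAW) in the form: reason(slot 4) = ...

#0 MEM src=r4 dispatched  <A:2 Mu:1 Ld:0 B:1 rd:4 wr:3>
#1 ALU src=r6,r6 dispatched  <A:1 Mu:1 Ld:0 B:1 rd:3 wr:2>
#2 MEM src=r4 held:FU  <A:1 Mu:1 Ld:0 B:1 rd:3 wr:2>
#3 ALU src=r2,r1 dispatched  <A:0 Mu:1 Ld:0 B:1 rd:1 wr:1>
#4 MUL src=r3,r1 held:RD_PORT  <A:0 Mu:1 Ld:0 B:1 rd:1 wr:1>

reason(slot 4) = RD_PORT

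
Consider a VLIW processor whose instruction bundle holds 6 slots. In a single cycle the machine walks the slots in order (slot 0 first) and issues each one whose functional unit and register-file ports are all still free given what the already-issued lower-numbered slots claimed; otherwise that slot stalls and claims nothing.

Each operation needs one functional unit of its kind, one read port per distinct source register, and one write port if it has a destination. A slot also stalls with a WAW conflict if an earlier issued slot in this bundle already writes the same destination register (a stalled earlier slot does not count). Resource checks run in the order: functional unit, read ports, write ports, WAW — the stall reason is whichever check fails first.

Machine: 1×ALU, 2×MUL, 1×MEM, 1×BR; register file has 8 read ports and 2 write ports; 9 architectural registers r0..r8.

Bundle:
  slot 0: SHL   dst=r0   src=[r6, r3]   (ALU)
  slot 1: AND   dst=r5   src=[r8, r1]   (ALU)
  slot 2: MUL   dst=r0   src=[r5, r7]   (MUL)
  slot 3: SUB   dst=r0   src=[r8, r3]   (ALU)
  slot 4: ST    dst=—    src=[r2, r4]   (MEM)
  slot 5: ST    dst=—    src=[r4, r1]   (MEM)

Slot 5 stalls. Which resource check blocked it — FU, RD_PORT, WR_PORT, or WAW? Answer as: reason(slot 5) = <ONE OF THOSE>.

reason(slot 5) = FU

(0) want 1×ALU +2rd +1wr — yes → AL0|MU2|ME1|BR1|rd6|wr1
(1) want 1×ALU +2rd +1wr — FU → AL0|MU2|ME1|BR1|rd6|wr1
(2) want 1×MUL +2rd +1wr — WAW → AL0|MU2|ME1|BR1|rd6|wr1
(3) want 1×ALU +2rd +1wr — FU → AL0|MU2|ME1|BR1|rd6|wr1
(4) want 1×MEM +2rd +0wr — yes → AL0|MU2|ME0|BR1|rd4|wr1
(5) want 1×MEM +2rd +0wr — FU → AL0|MU2|ME0|BR1|rd4|wr1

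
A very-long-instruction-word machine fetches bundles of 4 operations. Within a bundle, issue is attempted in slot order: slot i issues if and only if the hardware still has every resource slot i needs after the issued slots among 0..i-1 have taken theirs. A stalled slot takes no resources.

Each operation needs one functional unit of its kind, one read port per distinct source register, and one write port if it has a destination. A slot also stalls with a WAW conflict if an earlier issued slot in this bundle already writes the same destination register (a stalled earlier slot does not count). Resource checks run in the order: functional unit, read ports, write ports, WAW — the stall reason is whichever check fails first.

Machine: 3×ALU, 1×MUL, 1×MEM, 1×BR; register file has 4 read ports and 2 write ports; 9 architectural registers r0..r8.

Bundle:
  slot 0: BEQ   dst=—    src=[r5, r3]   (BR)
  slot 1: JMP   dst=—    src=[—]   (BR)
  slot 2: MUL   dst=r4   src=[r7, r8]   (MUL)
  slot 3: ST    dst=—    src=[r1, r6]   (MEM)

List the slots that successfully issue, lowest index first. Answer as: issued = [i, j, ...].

issued = [0, 2]

[0] BR needs rd=2 wr=0: ok; after: ALU=3 MUL=1 MEM=1 BR=0, R=2, W=2
[1] BR needs rd=0 wr=0: FU; after: ALU=3 MUL=1 MEM=1 BR=0, R=2, W=2
[2] MUL needs rd=2 wr=1: ok; after: ALU=3 MUL=0 MEM=1 BR=0, R=0, W=1
[3] MEM needs rd=2 wr=0: RD_PORT; after: ALU=3 MUL=0 MEM=1 BR=0, R=0, W=1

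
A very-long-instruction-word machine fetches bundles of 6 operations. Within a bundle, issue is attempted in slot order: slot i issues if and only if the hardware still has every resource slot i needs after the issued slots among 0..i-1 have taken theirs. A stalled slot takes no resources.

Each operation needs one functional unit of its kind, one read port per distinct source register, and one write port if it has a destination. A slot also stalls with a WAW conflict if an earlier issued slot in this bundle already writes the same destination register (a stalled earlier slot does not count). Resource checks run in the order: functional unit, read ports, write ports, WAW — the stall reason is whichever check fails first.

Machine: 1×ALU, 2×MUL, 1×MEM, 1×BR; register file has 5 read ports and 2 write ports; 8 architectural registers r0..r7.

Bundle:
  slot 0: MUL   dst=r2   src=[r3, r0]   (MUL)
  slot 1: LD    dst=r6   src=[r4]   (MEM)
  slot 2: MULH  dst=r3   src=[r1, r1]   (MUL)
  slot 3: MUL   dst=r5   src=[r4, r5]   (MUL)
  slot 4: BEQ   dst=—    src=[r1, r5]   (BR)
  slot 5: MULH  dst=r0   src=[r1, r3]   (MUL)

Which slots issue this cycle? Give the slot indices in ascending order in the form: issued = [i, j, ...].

issued = [0, 1, 4]

  0. MUL→r2 ⇒ go  {1A/1Mu/1Ld/1B | 3r 1w}
  1. MEM→r6 ⇒ go  {1A/1Mu/0Ld/1B | 2r 0w}
  2. MUL→r3 ⇒ no(WR_PORT)  {1A/1Mu/0Ld/1B | 2r 0w}
  3. MUL→r5 ⇒ no(WR_PORT)  {1A/1Mu/0Ld/1B | 2r 0w}
  4. BR ⇒ go  {1A/1Mu/0Ld/0B | 0r 0w}
  5. MUL→r0 ⇒ no(RD_PORT)  {1A/1Mu/0Ld/0B | 0r 0w}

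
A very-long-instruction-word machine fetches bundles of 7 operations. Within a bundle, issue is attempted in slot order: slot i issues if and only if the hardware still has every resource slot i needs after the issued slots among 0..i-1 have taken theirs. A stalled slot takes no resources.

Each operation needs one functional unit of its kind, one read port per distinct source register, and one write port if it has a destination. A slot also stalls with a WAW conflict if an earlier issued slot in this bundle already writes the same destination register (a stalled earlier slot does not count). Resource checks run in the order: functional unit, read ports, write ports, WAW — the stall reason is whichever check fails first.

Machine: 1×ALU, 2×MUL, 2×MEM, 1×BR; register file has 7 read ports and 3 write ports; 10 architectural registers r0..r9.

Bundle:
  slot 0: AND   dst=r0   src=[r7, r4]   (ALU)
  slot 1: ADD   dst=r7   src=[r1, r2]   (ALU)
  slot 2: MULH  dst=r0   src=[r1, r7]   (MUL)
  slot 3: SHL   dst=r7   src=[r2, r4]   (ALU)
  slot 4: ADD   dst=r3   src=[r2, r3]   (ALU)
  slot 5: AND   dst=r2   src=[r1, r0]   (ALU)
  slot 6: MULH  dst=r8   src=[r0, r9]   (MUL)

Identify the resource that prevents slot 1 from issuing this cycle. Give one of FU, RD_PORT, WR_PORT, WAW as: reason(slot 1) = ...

(0) want 1×ALU +2rd +1wr — yes → AL0|MU2|ME2|BR1|rd5|wr2
(1) want 1×ALU +2rd +1wr — FU → AL0|MU2|ME2|BR1|rd5|wr2
(2) want 1×MUL +2rd +1wr — WAW → AL0|MU2|ME2|BR1|rd5|wr2
(3) want 1×ALU +2rd +1wr — FU → AL0|MU2|ME2|BR1|rd5|wr2
(4) want 1×ALU +2rd +1wr — FU → AL0|MU2|ME2|BR1|rd5|wr2
(5) want 1×ALU +2rd +1wr — FU → AL0|MU2|ME2|BR1|rd5|wr2
(6) want 1×MUL +2rd +1wr — yes → AL0|MU1|ME2|BR1|rd3|wr1

reason(slot 1) = FU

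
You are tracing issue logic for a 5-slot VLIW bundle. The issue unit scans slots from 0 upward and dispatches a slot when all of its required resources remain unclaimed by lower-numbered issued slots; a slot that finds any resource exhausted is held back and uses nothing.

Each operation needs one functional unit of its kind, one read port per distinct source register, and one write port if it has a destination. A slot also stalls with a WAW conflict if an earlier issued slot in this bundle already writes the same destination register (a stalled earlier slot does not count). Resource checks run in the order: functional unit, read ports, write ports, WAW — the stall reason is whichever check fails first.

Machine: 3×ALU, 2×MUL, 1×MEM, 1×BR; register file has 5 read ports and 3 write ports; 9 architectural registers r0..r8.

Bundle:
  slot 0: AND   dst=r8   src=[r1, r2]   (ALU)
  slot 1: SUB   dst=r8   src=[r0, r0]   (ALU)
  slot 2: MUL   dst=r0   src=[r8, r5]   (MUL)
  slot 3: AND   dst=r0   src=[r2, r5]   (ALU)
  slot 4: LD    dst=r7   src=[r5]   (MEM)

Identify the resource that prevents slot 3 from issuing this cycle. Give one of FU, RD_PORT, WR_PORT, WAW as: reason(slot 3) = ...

#0 ALU src=r1,r2 dispatched  <A:2 Mu:2 Ld:1 B:1 rd:3 wr:2>
#1 ALU src=r0,r0 held:WAW  <A:2 Mu:2 Ld:1 B:1 rd:3 wr:2>
#2 MUL src=r8,r5 dispatched  <A:2 Mu:1 Ld:1 B:1 rd:1 wr:1>
#3 ALU src=r2,r5 held:RD_PORT  <A:2 Mu:1 Ld:1 B:1 rd:1 wr:1>
#4 MEM src=r5 dispatched  <A:2 Mu:1 Ld:0 B:1 rd:0 wr:0>

reason(slot 3) = RD_PORT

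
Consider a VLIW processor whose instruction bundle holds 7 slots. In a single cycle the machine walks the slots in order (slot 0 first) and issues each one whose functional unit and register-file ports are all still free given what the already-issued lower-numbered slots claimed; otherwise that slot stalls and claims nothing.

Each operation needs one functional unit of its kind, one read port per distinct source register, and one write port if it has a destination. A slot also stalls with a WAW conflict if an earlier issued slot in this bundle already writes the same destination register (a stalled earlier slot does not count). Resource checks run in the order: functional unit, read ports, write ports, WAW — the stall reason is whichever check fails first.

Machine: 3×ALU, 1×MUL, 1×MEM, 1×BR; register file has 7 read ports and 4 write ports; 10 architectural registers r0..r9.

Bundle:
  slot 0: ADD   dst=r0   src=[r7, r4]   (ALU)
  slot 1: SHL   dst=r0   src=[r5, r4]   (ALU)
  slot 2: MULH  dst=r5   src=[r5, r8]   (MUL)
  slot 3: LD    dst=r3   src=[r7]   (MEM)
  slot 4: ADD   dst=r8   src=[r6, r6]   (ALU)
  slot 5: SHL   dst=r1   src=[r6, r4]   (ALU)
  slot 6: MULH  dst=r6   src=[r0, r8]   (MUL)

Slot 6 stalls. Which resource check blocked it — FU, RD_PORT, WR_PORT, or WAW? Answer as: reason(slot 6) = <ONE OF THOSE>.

reason(slot 6) = FU

#0 ALU src=r7,r4 dispatched  <A:2 Mu:1 Ld:1 B:1 rd:5 wr:3>
#1 ALU src=r5,r4 held:WAW  <A:2 Mu:1 Ld:1 B:1 rd:5 wr:3>
#2 MUL src=r5,r8 dispatched  <A:2 Mu:0 Ld:1 B:1 rd:3 wr:2>
#3 MEM src=r7 dispatched  <A:2 Mu:0 Ld:0 B:1 rd:2 wr:1>
#4 ALU src=r6,r6 dispatched  <A:1 Mu:0 Ld:0 B:1 rd:1 wr:0>
#5 ALU src=r6,r4 held:RD_PORT  <A:1 Mu:0 Ld:0 B:1 rd:1 wr:0>
#6 MUL src=r0,r8 held:FU  <A:1 Mu:0 Ld:0 B:1 rd:1 wr:0>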